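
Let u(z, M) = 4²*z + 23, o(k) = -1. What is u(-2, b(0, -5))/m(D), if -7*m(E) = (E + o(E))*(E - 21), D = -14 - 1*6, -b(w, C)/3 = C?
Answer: 3/41 ≈ 0.073171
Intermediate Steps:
b(w, C) = -3*C
u(z, M) = 23 + 16*z (u(z, M) = 16*z + 23 = 23 + 16*z)
D = -20 (D = -14 - 6 = -20)
m(E) = -(-1 + E)*(-21 + E)/7 (m(E) = -(E - 1)*(E - 21)/7 = -(-1 + E)*(-21 + E)/7)
u(-2, b(0, -5))/m(D) = (23 + 16*(-2))/(-3 - ⅐*(-20)² + (22/7)*(-20)) = (23 - 32)/(-3 - ⅐*400 - 440/7) = -9/(-3 - 400/7 - 440/7) = -9/(-123) = -9*(-1/123) = 3/41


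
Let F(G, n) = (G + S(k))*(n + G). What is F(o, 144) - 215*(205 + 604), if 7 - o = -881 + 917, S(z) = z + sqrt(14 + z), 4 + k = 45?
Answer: -172555 + 115*sqrt(55) ≈ -1.7170e+5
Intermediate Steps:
k = 41 (k = -4 + 45 = 41)
o = -29 (o = 7 - (-881 + 917) = 7 - 1*36 = 7 - 36 = -29)
F(G, n) = (G + n)*(41 + G + sqrt(55)) (F(G, n) = (G + (41 + sqrt(14 + 41)))*(n + G) = (G + (41 + sqrt(55)))*(G + n) = (41 + G + sqrt(55))*(G + n) = (G + n)*(41 + G + sqrt(55)))
F(o, 144) - 215*(205 + 604) = ((-29)**2 - 29*144 - 29*(41 + sqrt(55)) + 144*(41 + sqrt(55))) - 215*(205 + 604) = (841 - 4176 + (-1189 - 29*sqrt(55)) + (5904 + 144*sqrt(55))) - 215*809 = (1380 + 115*sqrt(55)) - 173935 = -172555 + 115*sqrt(55)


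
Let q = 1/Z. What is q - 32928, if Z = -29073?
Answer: -957315745/29073 ≈ -32928.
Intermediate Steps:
q = -1/29073 (q = 1/(-29073) = -1/29073 ≈ -3.4396e-5)
q - 32928 = -1/29073 - 32928 = -957315745/29073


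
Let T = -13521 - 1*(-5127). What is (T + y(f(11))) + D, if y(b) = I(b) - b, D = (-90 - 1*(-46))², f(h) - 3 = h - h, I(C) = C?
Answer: -6458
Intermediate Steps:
f(h) = 3 (f(h) = 3 + (h - h) = 3 + 0 = 3)
D = 1936 (D = (-90 + 46)² = (-44)² = 1936)
y(b) = 0 (y(b) = b - b = 0)
T = -8394 (T = -13521 + 5127 = -8394)
(T + y(f(11))) + D = (-8394 + 0) + 1936 = -8394 + 1936 = -6458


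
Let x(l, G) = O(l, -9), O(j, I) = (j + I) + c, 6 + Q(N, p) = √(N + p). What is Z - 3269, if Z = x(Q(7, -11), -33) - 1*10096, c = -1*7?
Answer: -13387 + 2*I ≈ -13387.0 + 2.0*I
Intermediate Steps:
c = -7
Q(N, p) = -6 + √(N + p)
O(j, I) = -7 + I + j (O(j, I) = (j + I) - 7 = (I + j) - 7 = -7 + I + j)
x(l, G) = -16 + l (x(l, G) = -7 - 9 + l = -16 + l)
Z = -10118 + 2*I (Z = (-16 + (-6 + √(7 - 11))) - 1*10096 = (-16 + (-6 + √(-4))) - 10096 = (-16 + (-6 + 2*I)) - 10096 = (-22 + 2*I) - 10096 = -10118 + 2*I ≈ -10118.0 + 2.0*I)
Z - 3269 = (-10118 + 2*I) - 3269 = -13387 + 2*I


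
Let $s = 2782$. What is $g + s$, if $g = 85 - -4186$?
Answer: $7053$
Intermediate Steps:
$g = 4271$ ($g = 85 + 4186 = 4271$)
$g + s = 4271 + 2782 = 7053$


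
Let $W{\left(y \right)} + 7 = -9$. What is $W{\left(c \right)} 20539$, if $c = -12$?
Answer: $-328624$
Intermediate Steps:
$W{\left(y \right)} = -16$ ($W{\left(y \right)} = -7 - 9 = -16$)
$W{\left(c \right)} 20539 = \left(-16\right) 20539 = -328624$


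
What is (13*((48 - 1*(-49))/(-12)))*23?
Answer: -29003/12 ≈ -2416.9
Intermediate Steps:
(13*((48 - 1*(-49))/(-12)))*23 = (13*((48 + 49)*(-1/12)))*23 = (13*(97*(-1/12)))*23 = (13*(-97/12))*23 = -1261/12*23 = -29003/12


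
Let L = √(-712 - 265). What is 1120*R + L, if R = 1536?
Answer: 1720320 + I*√977 ≈ 1.7203e+6 + 31.257*I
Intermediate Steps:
L = I*√977 (L = √(-977) = I*√977 ≈ 31.257*I)
1120*R + L = 1120*1536 + I*√977 = 1720320 + I*√977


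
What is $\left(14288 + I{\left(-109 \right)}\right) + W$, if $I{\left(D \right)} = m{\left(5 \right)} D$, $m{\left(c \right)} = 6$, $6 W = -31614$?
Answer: $8365$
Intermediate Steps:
$W = -5269$ ($W = \frac{1}{6} \left(-31614\right) = -5269$)
$I{\left(D \right)} = 6 D$
$\left(14288 + I{\left(-109 \right)}\right) + W = \left(14288 + 6 \left(-109\right)\right) - 5269 = \left(14288 - 654\right) - 5269 = 13634 - 5269 = 8365$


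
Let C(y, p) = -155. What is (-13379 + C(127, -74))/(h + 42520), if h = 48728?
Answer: -6767/45624 ≈ -0.14832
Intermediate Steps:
(-13379 + C(127, -74))/(h + 42520) = (-13379 - 155)/(48728 + 42520) = -13534/91248 = -13534*1/91248 = -6767/45624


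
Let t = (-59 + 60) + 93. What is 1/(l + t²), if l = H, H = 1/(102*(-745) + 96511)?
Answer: 20521/181323557 ≈ 0.00011317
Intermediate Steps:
t = 94 (t = 1 + 93 = 94)
H = 1/20521 (H = 1/(-75990 + 96511) = 1/20521 ≈ 4.8731e-5)
l = 1/20521 ≈ 4.8731e-5
1/(l + t²) = 1/(1/20521 + 94²) = 1/(1/20521 + 8836) = 1/(181323557/20521) = 20521/181323557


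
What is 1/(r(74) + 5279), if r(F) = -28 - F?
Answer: 1/5177 ≈ 0.00019316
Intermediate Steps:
1/(r(74) + 5279) = 1/((-28 - 1*74) + 5279) = 1/((-28 - 74) + 5279) = 1/(-102 + 5279) = 1/5177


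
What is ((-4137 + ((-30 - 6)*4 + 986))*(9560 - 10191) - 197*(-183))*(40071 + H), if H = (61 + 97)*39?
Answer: 97791856668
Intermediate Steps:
H = 6162 (H = 158*39 = 6162)
((-4137 + ((-30 - 6)*4 + 986))*(9560 - 10191) - 197*(-183))*(40071 + H) = ((-4137 + ((-30 - 6)*4 + 986))*(9560 - 10191) - 197*(-183))*(40071 + 6162) = ((-4137 + (-36*4 + 986))*(-631) + 36051)*46233 = ((-4137 + (-144 + 986))*(-631) + 36051)*46233 = ((-4137 + 842)*(-631) + 36051)*46233 = (-3295*(-631) + 36051)*46233 = (2079145 + 36051)*46233 = 2115196*46233 = 97791856668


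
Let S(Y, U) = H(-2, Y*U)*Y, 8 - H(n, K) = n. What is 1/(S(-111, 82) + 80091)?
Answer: 1/78981 ≈ 1.2661e-5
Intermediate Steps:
H(n, K) = 8 - n
S(Y, U) = 10*Y (S(Y, U) = (8 - 1*(-2))*Y = (8 + 2)*Y = 10*Y)
1/(S(-111, 82) + 80091) = 1/(10*(-111) + 80091) = 1/(-1110 + 80091) = 1/78981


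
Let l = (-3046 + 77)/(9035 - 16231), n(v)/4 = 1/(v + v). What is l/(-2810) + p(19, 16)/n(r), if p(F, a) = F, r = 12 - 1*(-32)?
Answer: 8452274711/20220760 ≈ 418.00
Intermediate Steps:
r = 44 (r = 12 + 32 = 44)
n(v) = 2/v (n(v) = 4/(v + v) = 4/((2*v)) = 4*(1/(2*v)) = 2/v)
l = 2969/7196 (l = -2969/(-7196) = -2969*(-1/7196) = 2969/7196 ≈ 0.41259)
l/(-2810) + p(19, 16)/n(r) = (2969/7196)/(-2810) + 19/((2/44)) = (2969/7196)*(-1/2810) + 19/((2*(1/44))) = -2969/20220760 + 19/(1/22) = -2969/20220760 + 19*22 = -2969/20220760 + 418 = 8452274711/20220760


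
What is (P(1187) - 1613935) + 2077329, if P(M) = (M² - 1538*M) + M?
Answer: 47944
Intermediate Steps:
P(M) = M² - 1537*M
(P(1187) - 1613935) + 2077329 = (1187*(-1537 + 1187) - 1613935) + 2077329 = (1187*(-350) - 1613935) + 2077329 = (-415450 - 1613935) + 2077329 = -2029385 + 2077329 = 47944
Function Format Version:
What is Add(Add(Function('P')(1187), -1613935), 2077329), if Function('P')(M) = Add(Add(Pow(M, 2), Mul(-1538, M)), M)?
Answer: 47944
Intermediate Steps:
Function('P')(M) = Add(Pow(M, 2), Mul(-1537, M))
Add(Add(Function('P')(1187), -1613935), 2077329) = Add(Add(Mul(1187, Add(-1537, 1187)), -1613935), 2077329) = Add(Add(Mul(1187, -350), -1613935), 2077329) = Add(Add(-415450, -1613935), 2077329) = Add(-2029385, 2077329) = 47944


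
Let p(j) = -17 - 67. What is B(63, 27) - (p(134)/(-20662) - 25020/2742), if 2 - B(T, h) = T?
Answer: -244936211/4721267 ≈ -51.879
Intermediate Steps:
p(j) = -84
B(T, h) = 2 - T
B(63, 27) - (p(134)/(-20662) - 25020/2742) = (2 - 1*63) - (-84/(-20662) - 25020/2742) = (2 - 63) - (-84*(-1/20662) - 25020*1/2742) = -61 - (42/10331 - 4170/457) = -61 - 1*(-43061076/4721267) = -61 + 43061076/4721267 = -244936211/4721267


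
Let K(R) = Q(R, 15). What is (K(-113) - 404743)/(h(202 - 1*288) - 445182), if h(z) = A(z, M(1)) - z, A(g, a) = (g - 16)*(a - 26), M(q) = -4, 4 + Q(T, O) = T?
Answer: 101215/110509 ≈ 0.91590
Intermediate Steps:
Q(T, O) = -4 + T
K(R) = -4 + R
A(g, a) = (-26 + a)*(-16 + g) (A(g, a) = (-16 + g)*(-26 + a) = (-26 + a)*(-16 + g))
h(z) = 480 - 31*z (h(z) = (416 - 26*z - 16*(-4) - 4*z) - z = (416 - 26*z + 64 - 4*z) - z = (480 - 30*z) - z = 480 - 31*z)
(K(-113) - 404743)/(h(202 - 1*288) - 445182) = ((-4 - 113) - 404743)/((480 - 31*(202 - 1*288)) - 445182) = (-117 - 404743)/((480 - 31*(202 - 288)) - 445182) = -404860/((480 - 31*(-86)) - 445182) = -404860/((480 + 2666) - 445182) = -404860/(3146 - 445182) = -404860/(-442036) = -404860*(-1/442036) = 101215/110509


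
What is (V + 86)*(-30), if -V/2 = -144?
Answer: -11220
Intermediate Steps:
V = 288 (V = -2*(-144) = 288)
(V + 86)*(-30) = (288 + 86)*(-30) = 374*(-30) = -11220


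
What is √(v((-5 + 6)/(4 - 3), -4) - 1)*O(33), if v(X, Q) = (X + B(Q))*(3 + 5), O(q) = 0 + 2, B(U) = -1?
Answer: 2*I ≈ 2.0*I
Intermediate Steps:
O(q) = 2
v(X, Q) = -8 + 8*X (v(X, Q) = (X - 1)*(3 + 5) = (-1 + X)*8 = -8 + 8*X)
√(v((-5 + 6)/(4 - 3), -4) - 1)*O(33) = √((-8 + 8*((-5 + 6)/(4 - 3))) - 1)*2 = √((-8 + 8*(1/1)) - 1)*2 = √((-8 + 8*(1*1)) - 1)*2 = √((-8 + 8*1) - 1)*2 = √((-8 + 8) - 1)*2 = √(0 - 1)*2 = √(-1)*2 = I*2 = 2*I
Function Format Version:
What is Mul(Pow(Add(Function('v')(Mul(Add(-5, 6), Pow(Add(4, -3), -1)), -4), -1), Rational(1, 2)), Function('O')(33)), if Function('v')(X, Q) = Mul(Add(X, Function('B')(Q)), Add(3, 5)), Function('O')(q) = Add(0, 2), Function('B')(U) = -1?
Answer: Mul(2, I) ≈ Mul(2.0000, I)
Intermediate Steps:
Function('O')(q) = 2
Function('v')(X, Q) = Add(-8, Mul(8, X)) (Function('v')(X, Q) = Mul(Add(X, -1), Add(3, 5)) = Mul(Add(-1, X), 8) = Add(-8, Mul(8, X)))
Mul(Pow(Add(Function('v')(Mul(Add(-5, 6), Pow(Add(4, -3), -1)), -4), -1), Rational(1, 2)), Function('O')(33)) = Mul(Pow(Add(Add(-8, Mul(8, Mul(Add(-5, 6), Pow(Add(4, -3), -1)))), -1), Rational(1, 2)), 2) = Mul(Pow(Add(Add(-8, Mul(8, Mul(1, Pow(1, -1)))), -1), Rational(1, 2)), 2) = Mul(Pow(Add(Add(-8, Mul(8, Mul(1, 1))), -1), Rational(1, 2)), 2) = Mul(Pow(Add(Add(-8, Mul(8, 1)), -1), Rational(1, 2)), 2) = Mul(Pow(Add(Add(-8, 8), -1), Rational(1, 2)), 2) = Mul(Pow(Add(0, -1), Rational(1, 2)), 2) = Mul(Pow(-1, Rational(1, 2)), 2) = Mul(I, 2) = Mul(2, I)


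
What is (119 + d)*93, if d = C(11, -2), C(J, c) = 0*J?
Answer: 11067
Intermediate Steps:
C(J, c) = 0
d = 0
(119 + d)*93 = (119 + 0)*93 = 119*93 = 11067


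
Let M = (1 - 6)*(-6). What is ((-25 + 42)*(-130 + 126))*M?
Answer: -2040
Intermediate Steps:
M = 30 (M = -5*(-6) = 30)
((-25 + 42)*(-130 + 126))*M = ((-25 + 42)*(-130 + 126))*30 = (17*(-4))*30 = -68*30 = -2040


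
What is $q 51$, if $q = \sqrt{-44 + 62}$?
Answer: $153 \sqrt{2} \approx 216.37$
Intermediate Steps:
$q = 3 \sqrt{2}$ ($q = \sqrt{18} = 3 \sqrt{2} \approx 4.2426$)
$q 51 = 3 \sqrt{2} \cdot 51 = 153 \sqrt{2}$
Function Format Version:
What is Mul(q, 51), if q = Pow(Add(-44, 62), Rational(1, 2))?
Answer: Mul(153, Pow(2, Rational(1, 2))) ≈ 216.37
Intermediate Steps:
q = Mul(3, Pow(2, Rational(1, 2))) (q = Pow(18, Rational(1, 2)) = Mul(3, Pow(2, Rational(1, 2))) ≈ 4.2426)
Mul(q, 51) = Mul(Mul(3, Pow(2, Rational(1, 2))), 51) = Mul(153, Pow(2, Rational(1, 2)))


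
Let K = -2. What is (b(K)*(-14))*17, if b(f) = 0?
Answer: 0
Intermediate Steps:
(b(K)*(-14))*17 = (0*(-14))*17 = 0*17 = 0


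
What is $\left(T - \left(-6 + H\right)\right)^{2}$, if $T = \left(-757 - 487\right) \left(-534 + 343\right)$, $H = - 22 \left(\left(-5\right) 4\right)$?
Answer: $56249608900$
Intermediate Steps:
$H = 440$ ($H = \left(-22\right) \left(-20\right) = 440$)
$T = 237604$ ($T = \left(-1244\right) \left(-191\right) = 237604$)
$\left(T - \left(-6 + H\right)\right)^{2} = \left(237604 + \left(-152 + \left(158 - 440\right)\right)\right)^{2} = \left(237604 - 434\right)^{2} = 237170^{2} = 56249608900$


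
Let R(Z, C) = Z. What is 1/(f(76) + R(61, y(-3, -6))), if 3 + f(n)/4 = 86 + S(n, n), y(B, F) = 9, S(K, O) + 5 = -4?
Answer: 1/357 ≈ 0.0028011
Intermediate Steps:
S(K, O) = -9 (S(K, O) = -5 - 4 = -9)
f(n) = 296 (f(n) = -12 + 4*(86 - 9) = -12 + 4*77 = -12 + 308 = 296)
1/(f(76) + R(61, y(-3, -6))) = 1/(296 + 61) = 1/357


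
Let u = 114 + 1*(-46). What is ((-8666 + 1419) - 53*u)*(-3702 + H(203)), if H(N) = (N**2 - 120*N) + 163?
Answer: -144426810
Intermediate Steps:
u = 68 (u = 114 - 46 = 68)
H(N) = 163 + N**2 - 120*N
((-8666 + 1419) - 53*u)*(-3702 + H(203)) = ((-8666 + 1419) - 53*68)*(-3702 + (163 + 203**2 - 120*203)) = (-7247 - 3604)*(-3702 + (163 + 41209 - 24360)) = -10851*(-3702 + 17012) = -10851*13310 = -144426810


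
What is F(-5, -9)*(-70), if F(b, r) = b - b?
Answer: 0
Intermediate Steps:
F(b, r) = 0
F(-5, -9)*(-70) = 0*(-70) = 0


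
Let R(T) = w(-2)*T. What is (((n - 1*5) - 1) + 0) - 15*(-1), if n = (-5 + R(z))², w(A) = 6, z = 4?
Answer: 370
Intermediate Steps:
R(T) = 6*T
n = 361 (n = (-5 + 6*4)² = (-5 + 24)² = 19² = 361)
(((n - 1*5) - 1) + 0) - 15*(-1) = (((361 - 1*5) - 1) + 0) - 15*(-1) = (((361 - 5) - 1) + 0) + 15 = ((356 - 1) + 0) + 15 = (355 + 0) + 15 = 355 + 15 = 370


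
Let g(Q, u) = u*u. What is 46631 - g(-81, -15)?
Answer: 46406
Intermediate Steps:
g(Q, u) = u²
46631 - g(-81, -15) = 46631 - 1*(-15)² = 46631 - 1*225 = 46631 - 225 = 46406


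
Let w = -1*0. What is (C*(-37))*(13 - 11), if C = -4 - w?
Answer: 296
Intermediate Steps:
w = 0
C = -4 (C = -4 - 1*0 = -4 + 0 = -4)
(C*(-37))*(13 - 11) = (-4*(-37))*(13 - 11) = 148*2 = 296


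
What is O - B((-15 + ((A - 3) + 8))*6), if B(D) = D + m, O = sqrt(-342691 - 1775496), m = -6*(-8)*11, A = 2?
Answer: -480 + I*sqrt(2118187) ≈ -480.0 + 1455.4*I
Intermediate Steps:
m = 528 (m = 48*11 = 528)
O = I*sqrt(2118187) (O = sqrt(-2118187) = I*sqrt(2118187) ≈ 1455.4*I)
B(D) = 528 + D (B(D) = D + 528 = 528 + D)
O - B((-15 + ((A - 3) + 8))*6) = I*sqrt(2118187) - (528 + (-15 + ((2 - 3) + 8))*6) = I*sqrt(2118187) - (528 + (-15 + (-1 + 8))*6) = I*sqrt(2118187) - (528 + (-15 + 7)*6) = I*sqrt(2118187) - (528 - 8*6) = I*sqrt(2118187) - (528 - 48) = I*sqrt(2118187) - 1*480 = I*sqrt(2118187) - 480 = -480 + I*sqrt(2118187)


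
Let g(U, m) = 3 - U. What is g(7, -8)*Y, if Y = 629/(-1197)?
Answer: 2516/1197 ≈ 2.1019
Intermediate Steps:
Y = -629/1197 (Y = 629*(-1/1197) = -629/1197 ≈ -0.52548)
g(7, -8)*Y = (3 - 1*7)*(-629/1197) = (3 - 7)*(-629/1197) = -4*(-629/1197) = 2516/1197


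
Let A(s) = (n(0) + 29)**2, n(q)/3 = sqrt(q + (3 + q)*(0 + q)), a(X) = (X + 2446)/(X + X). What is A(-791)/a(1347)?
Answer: 2265654/3793 ≈ 597.33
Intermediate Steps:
a(X) = (2446 + X)/(2*X) (a(X) = (2446 + X)/((2*X)) = (2446 + X)*(1/(2*X)) = (2446 + X)/(2*X))
n(q) = 3*sqrt(q + q*(3 + q)) (n(q) = 3*sqrt(q + (3 + q)*(0 + q)) = 3*sqrt(q + (3 + q)*q) = 3*sqrt(q + q*(3 + q)))
A(s) = 841 (A(s) = (3*sqrt(0*(4 + 0)) + 29)**2 = (3*sqrt(0*4) + 29)**2 = (3*sqrt(0) + 29)**2 = (3*0 + 29)**2 = (0 + 29)**2 = 29**2 = 841)
A(-791)/a(1347) = 841/(((1/2)*(2446 + 1347)/1347)) = 841/(((1/2)*(1/1347)*3793)) = 841/(3793/2694) = 841*(2694/3793) = 2265654/3793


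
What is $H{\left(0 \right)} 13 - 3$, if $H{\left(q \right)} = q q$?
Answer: $-3$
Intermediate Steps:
$H{\left(q \right)} = q^{2}$
$H{\left(0 \right)} 13 - 3 = 0^{2} \cdot 13 - 3 = 0 \cdot 13 - 3 = 0 - 3 = -3$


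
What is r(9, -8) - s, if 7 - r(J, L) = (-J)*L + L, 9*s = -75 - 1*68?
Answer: -370/9 ≈ -41.111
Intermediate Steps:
s = -143/9 (s = (-75 - 1*68)/9 = (-75 - 68)/9 = (⅑)*(-143) = -143/9 ≈ -15.889)
r(J, L) = 7 - L + J*L (r(J, L) = 7 - ((-J)*L + L) = 7 - (-J*L + L) = 7 - (L - J*L) = 7 + (-L + J*L) = 7 - L + J*L)
r(9, -8) - s = (7 - 1*(-8) + 9*(-8)) - 1*(-143/9) = (7 + 8 - 72) + 143/9 = -57 + 143/9 = -370/9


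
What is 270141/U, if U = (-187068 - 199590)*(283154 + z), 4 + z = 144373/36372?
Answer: -545864914/221230159072213 ≈ -2.4674e-6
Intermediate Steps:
z = -1115/36372 (z = -4 + 144373/36372 = -1115/36372 ≈ -0.030655)
U = -663690477216639/6062 (U = (-187068 - 199590)*(283154 - 1115/36372) = -386658*10298876173/36372 = -663690477216639/6062 ≈ -1.0948e+11)
270141/U = 270141/(-663690477216639/6062) = 270141*(-6062/663690477216639) = -545864914/221230159072213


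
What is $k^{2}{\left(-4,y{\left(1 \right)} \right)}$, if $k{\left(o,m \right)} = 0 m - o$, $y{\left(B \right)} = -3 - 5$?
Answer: $16$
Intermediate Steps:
$y{\left(B \right)} = -8$ ($y{\left(B \right)} = -3 - 5 = -8$)
$k{\left(o,m \right)} = - o$ ($k{\left(o,m \right)} = 0 - o = - o$)
$k^{2}{\left(-4,y{\left(1 \right)} \right)} = \left(\left(-1\right) \left(-4\right)\right)^{2} = 4^{2} = 16$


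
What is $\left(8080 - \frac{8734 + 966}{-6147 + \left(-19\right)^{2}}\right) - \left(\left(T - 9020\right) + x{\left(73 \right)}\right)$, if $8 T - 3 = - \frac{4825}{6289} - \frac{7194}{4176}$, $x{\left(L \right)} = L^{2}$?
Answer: $\frac{1192620064608803}{101304620736} \approx 11773.0$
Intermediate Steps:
$T = \frac{2232721}{35017152}$ ($T = \frac{3}{8} + \frac{- \frac{4825}{6289} - \frac{7194}{4176}}{8} = \frac{3}{8} + \frac{\left(-4825\right) \frac{1}{6289} - \frac{1199}{696}}{8} = \frac{3}{8} + \frac{- \frac{4825}{6289} - \frac{1199}{696}}{8} = \frac{3}{8} + \frac{1}{8} \left(- \frac{10898711}{4377144}\right) = \frac{3}{8} - \frac{10898711}{35017152} = \frac{2232721}{35017152} \approx 0.063761$)
$\left(8080 - \frac{8734 + 966}{-6147 + \left(-19\right)^{2}}\right) - \left(\left(T - 9020\right) + x{\left(73 \right)}\right) = \left(8080 - \frac{8734 + 966}{-6147 + \left(-19\right)^{2}}\right) - \left(\left(\frac{2232721}{35017152} - 9020\right) + 73^{2}\right) = \left(8080 - \frac{9700}{-6147 + 361}\right) - \left(- \frac{315852478319}{35017152} + 5329\right) = \left(8080 - \frac{9700}{-5786}\right) - - \frac{129246075311}{35017152} = \left(8080 - 9700 \left(- \frac{1}{5786}\right)\right) + \frac{129246075311}{35017152} = \left(8080 - - \frac{4850}{2893}\right) + \frac{129246075311}{35017152} = \left(8080 + \frac{4850}{2893}\right) + \frac{129246075311}{35017152} = \frac{23380290}{2893} + \frac{129246075311}{35017152} = \frac{1192620064608803}{101304620736}$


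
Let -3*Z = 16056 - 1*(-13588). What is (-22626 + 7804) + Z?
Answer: -74110/3 ≈ -24703.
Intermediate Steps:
Z = -29644/3 (Z = -(16056 - 1*(-13588))/3 = -(16056 + 13588)/3 = -⅓*29644 = -29644/3 ≈ -9881.3)
(-22626 + 7804) + Z = (-22626 + 7804) - 29644/3 = -14822 - 29644/3 = -74110/3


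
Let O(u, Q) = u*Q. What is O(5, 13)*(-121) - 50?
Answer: -7915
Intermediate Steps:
O(u, Q) = Q*u
O(5, 13)*(-121) - 50 = (13*5)*(-121) - 50 = 65*(-121) - 50 = -7865 - 50 = -7915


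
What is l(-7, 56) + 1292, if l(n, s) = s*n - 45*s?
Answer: -1620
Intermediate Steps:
l(n, s) = -45*s + n*s (l(n, s) = n*s - 45*s = -45*s + n*s)
l(-7, 56) + 1292 = 56*(-45 - 7) + 1292 = 56*(-52) + 1292 = -2912 + 1292 = -1620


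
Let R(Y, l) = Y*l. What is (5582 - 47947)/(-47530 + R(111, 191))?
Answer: 42365/26329 ≈ 1.6091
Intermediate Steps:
(5582 - 47947)/(-47530 + R(111, 191)) = (5582 - 47947)/(-47530 + 111*191) = -42365/(-47530 + 21201) = -42365/(-26329) = -42365*(-1/26329) = 42365/26329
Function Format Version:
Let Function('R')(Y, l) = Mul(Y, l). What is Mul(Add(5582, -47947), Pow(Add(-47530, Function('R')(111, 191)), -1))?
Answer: Rational(42365, 26329) ≈ 1.6091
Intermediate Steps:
Mul(Add(5582, -47947), Pow(Add(-47530, Function('R')(111, 191)), -1)) = Mul(Add(5582, -47947), Pow(Add(-47530, Mul(111, 191)), -1)) = Mul(-42365, Pow(Add(-47530, 21201), -1)) = Mul(-42365, Pow(-26329, -1)) = Mul(-42365, Rational(-1, 26329)) = Rational(42365, 26329)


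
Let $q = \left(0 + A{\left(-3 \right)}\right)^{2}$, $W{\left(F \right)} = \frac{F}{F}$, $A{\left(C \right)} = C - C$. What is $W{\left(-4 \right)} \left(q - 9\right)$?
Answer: $-9$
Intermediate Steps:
$A{\left(C \right)} = 0$
$W{\left(F \right)} = 1$
$q = 0$ ($q = \left(0 + 0\right)^{2} = 0^{2} = 0$)
$W{\left(-4 \right)} \left(q - 9\right) = 1 \left(0 - 9\right) = 1 \left(-9\right) = -9$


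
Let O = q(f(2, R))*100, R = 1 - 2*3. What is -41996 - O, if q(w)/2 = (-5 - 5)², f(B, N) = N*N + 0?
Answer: -61996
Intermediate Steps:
R = -5 (R = 1 - 6 = -5)
f(B, N) = N² (f(B, N) = N² + 0 = N²)
q(w) = 200 (q(w) = 2*(-5 - 5)² = 2*(-10)² = 2*100 = 200)
O = 20000 (O = 200*100 = 20000)
-41996 - O = -41996 - 1*20000 = -41996 - 20000 = -61996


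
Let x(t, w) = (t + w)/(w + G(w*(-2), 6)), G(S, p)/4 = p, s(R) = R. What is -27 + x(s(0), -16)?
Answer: -29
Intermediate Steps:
G(S, p) = 4*p
x(t, w) = (t + w)/(24 + w) (x(t, w) = (t + w)/(w + 4*6) = (t + w)/(w + 24) = (t + w)/(24 + w))
-27 + x(s(0), -16) = -27 + (0 - 16)/(24 - 16) = -27 - 16/8 = -27 + (⅛)*(-16) = -27 - 2 = -29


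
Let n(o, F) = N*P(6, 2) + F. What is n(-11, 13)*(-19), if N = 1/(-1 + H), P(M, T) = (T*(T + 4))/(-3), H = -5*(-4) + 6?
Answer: -6099/25 ≈ -243.96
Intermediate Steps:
H = 26 (H = 20 + 6 = 26)
P(M, T) = -T*(4 + T)/3 (P(M, T) = (T*(4 + T))*(-⅓) = -T*(4 + T)/3)
N = 1/25 (N = 1/(-1 + 26) = 1/25 ≈ 0.040000)
n(o, F) = -4/25 + F (n(o, F) = (-⅓*2*(4 + 2))/25 + F = (-⅓*2*6)/25 + F = (1/25)*(-4) + F = -4/25 + F)
n(-11, 13)*(-19) = (-4/25 + 13)*(-19) = (321/25)*(-19) = -6099/25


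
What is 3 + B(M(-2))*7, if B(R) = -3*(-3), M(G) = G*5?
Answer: 66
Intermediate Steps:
M(G) = 5*G
B(R) = 9
3 + B(M(-2))*7 = 3 + 9*7 = 3 + 63 = 66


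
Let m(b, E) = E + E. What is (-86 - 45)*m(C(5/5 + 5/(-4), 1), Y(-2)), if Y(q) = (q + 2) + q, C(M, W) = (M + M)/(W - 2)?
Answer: 524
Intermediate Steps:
C(M, W) = 2*M/(-2 + W) (C(M, W) = (2*M)/(-2 + W) = 2*M/(-2 + W))
Y(q) = 2 + 2*q (Y(q) = (2 + q) + q = 2 + 2*q)
m(b, E) = 2*E
(-86 - 45)*m(C(5/5 + 5/(-4), 1), Y(-2)) = (-86 - 45)*(2*(2 + 2*(-2))) = -262*(2 - 4) = -262*(-2) = -131*(-4) = 524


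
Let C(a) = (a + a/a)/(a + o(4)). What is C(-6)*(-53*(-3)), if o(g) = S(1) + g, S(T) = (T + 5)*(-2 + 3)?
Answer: -795/4 ≈ -198.75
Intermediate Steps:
S(T) = 5 + T (S(T) = (5 + T)*1 = 5 + T)
o(g) = 6 + g (o(g) = (5 + 1) + g = 6 + g)
C(a) = (1 + a)/(10 + a) (C(a) = (a + a/a)/(a + (6 + 4)) = (a + 1)/(a + 10) = (1 + a)/(10 + a))
C(-6)*(-53*(-3)) = ((1 - 6)/(10 - 6))*(-53*(-3)) = (-5/4)*159 = ((¼)*(-5))*159 = -5/4*159 = -795/4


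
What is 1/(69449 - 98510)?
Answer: -1/29061 ≈ -3.4410e-5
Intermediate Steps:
1/(69449 - 98510) = 1/(-29061) = -1/29061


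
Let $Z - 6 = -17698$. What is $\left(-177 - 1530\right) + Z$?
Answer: $-19399$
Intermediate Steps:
$Z = -17692$ ($Z = 6 - 17698 = -17692$)
$\left(-177 - 1530\right) + Z = \left(-177 - 1530\right) - 17692 = -1707 - 17692 = -19399$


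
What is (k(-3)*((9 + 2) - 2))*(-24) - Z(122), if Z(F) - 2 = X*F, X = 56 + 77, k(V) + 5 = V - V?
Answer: -15148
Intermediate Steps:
k(V) = -5 (k(V) = -5 + (V - V) = -5 + 0 = -5)
X = 133
Z(F) = 2 + 133*F
(k(-3)*((9 + 2) - 2))*(-24) - Z(122) = -5*((9 + 2) - 2)*(-24) - (2 + 133*122) = -5*(11 - 2)*(-24) - (2 + 16226) = -5*9*(-24) - 1*16228 = -45*(-24) - 16228 = 1080 - 16228 = -15148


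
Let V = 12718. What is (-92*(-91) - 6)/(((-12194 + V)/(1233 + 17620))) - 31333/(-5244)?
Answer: 206780528201/686964 ≈ 3.0101e+5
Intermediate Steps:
(-92*(-91) - 6)/(((-12194 + V)/(1233 + 17620))) - 31333/(-5244) = (-92*(-91) - 6)/(((-12194 + 12718)/(1233 + 17620))) - 31333/(-5244) = (8372 - 6)/((524/18853)) - 31333*(-1/5244) = 8366/((524*(1/18853))) + 31333/5244 = 8366/(524/18853) + 31333/5244 = 8366*(18853/524) + 31333/5244 = 78862099/262 + 31333/5244 = 206780528201/686964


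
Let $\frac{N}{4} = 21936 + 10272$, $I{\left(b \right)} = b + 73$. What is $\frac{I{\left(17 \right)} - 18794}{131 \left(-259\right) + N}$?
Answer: $- \frac{18704}{94903} \approx -0.19709$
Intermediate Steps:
$I{\left(b \right)} = 73 + b$
$N = 128832$ ($N = 4 \left(21936 + 10272\right) = 4 \cdot 32208 = 128832$)
$\frac{I{\left(17 \right)} - 18794}{131 \left(-259\right) + N} = \frac{\left(73 + 17\right) - 18794}{131 \left(-259\right) + 128832} = \frac{90 - 18794}{-33929 + 128832} = - \frac{18704}{94903}$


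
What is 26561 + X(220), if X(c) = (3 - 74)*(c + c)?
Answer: -4679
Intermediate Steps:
X(c) = -142*c
26561 + X(220) = 26561 - 142*220 = 26561 - 31240 = -4679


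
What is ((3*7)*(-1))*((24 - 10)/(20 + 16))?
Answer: -49/6 ≈ -8.1667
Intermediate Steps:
((3*7)*(-1))*((24 - 10)/(20 + 16)) = (21*(-1))*(14/36) = -294/36 = -21*7/18 = -49/6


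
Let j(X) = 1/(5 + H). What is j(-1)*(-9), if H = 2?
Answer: -9/7 ≈ -1.2857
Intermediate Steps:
j(X) = 1/7 (j(X) = 1/(5 + 2) = 1/7)
j(-1)*(-9) = (1/7)*(-9) = -9/7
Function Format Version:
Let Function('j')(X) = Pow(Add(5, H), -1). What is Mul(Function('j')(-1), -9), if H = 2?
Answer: Rational(-9, 7) ≈ -1.2857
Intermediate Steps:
Function('j')(X) = Rational(1, 7) (Function('j')(X) = Pow(Add(5, 2), -1) = Pow(7, -1) = Rational(1, 7))
Mul(Function('j')(-1), -9) = Mul(Rational(1, 7), -9) = Rational(-9, 7)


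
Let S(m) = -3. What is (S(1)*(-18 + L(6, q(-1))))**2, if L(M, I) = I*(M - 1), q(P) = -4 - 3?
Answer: 25281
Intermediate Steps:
q(P) = -7
L(M, I) = I*(-1 + M)
(S(1)*(-18 + L(6, q(-1))))**2 = (-3*(-18 - 7*(-1 + 6)))**2 = (-3*(-18 - 7*5))**2 = (-3*(-18 - 35))**2 = (-3*(-53))**2 = 159**2 = 25281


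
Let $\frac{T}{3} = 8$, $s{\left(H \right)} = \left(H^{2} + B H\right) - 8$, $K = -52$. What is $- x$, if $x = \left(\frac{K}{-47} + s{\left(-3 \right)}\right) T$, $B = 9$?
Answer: $\frac{28080}{47} \approx 597.45$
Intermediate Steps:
$s{\left(H \right)} = -8 + H^{2} + 9 H$ ($s{\left(H \right)} = \left(H^{2} + 9 H\right) - 8 = -8 + H^{2} + 9 H$)
$T = 24$ ($T = 3 \cdot 8 = 24$)
$x = - \frac{28080}{47}$ ($x = \left(- \frac{52}{-47} + \left(-8 + \left(-3\right)^{2} + 9 \left(-3\right)\right)\right) 24 = \left(\left(-52\right) \left(- \frac{1}{47}\right) - 26\right) 24 = \left(\frac{52}{47} - 26\right) 24 = \left(- \frac{1170}{47}\right) 24 = - \frac{28080}{47} \approx -597.45$)
$- x = \left(-1\right) \left(- \frac{28080}{47}\right) = \frac{28080}{47}$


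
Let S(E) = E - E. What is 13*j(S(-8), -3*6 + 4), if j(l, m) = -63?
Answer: -819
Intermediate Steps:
S(E) = 0
13*j(S(-8), -3*6 + 4) = 13*(-63) = -819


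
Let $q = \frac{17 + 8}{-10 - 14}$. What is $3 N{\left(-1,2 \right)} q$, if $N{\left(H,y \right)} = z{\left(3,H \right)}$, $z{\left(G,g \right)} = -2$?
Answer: $\frac{25}{4} \approx 6.25$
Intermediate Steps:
$N{\left(H,y \right)} = -2$
$q = - \frac{25}{24}$ ($q = \frac{25}{-24} = 25 \left(- \frac{1}{24}\right) = - \frac{25}{24} \approx -1.0417$)
$3 N{\left(-1,2 \right)} q = 3 \left(-2\right) \left(- \frac{25}{24}\right) = \left(-6\right) \left(- \frac{25}{24}\right) = \frac{25}{4}$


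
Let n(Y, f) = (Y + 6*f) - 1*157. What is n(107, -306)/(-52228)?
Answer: 943/26114 ≈ 0.036111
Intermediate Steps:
n(Y, f) = -157 + Y + 6*f (n(Y, f) = (Y + 6*f) - 157 = -157 + Y + 6*f)
n(107, -306)/(-52228) = (-157 + 107 + 6*(-306))/(-52228) = (-157 + 107 - 1836)*(-1/52228) = -1886*(-1/52228) = 943/26114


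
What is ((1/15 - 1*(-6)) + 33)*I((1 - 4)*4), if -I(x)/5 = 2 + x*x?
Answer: -85556/3 ≈ -28519.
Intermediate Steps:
I(x) = -10 - 5*x² (I(x) = -5*(2 + x*x) = -5*(2 + x²) = -10 - 5*x²)
((1/15 - 1*(-6)) + 33)*I((1 - 4)*4) = ((1/15 - 1*(-6)) + 33)*(-10 - 5*16*(1 - 4)²) = ((1/15 + 6) + 33)*(-10 - 5*(-3*4)²) = (91/15 + 33)*(-10 - 5*(-12)²) = 586*(-10 - 5*144)/15 = 586*(-10 - 720)/15 = (586/15)*(-730) = -85556/3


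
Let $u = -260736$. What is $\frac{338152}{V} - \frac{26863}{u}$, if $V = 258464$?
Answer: $\frac{2972234947}{2105964672} \approx 1.4113$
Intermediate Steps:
$\frac{338152}{V} - \frac{26863}{u} = \frac{338152}{258464} - \frac{26863}{-260736} = 338152 \cdot \frac{1}{258464} - - \frac{26863}{260736} = \frac{42269}{32308} + \frac{26863}{260736} = \frac{2972234947}{2105964672}$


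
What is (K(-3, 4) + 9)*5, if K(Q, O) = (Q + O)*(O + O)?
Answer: 85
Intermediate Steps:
K(Q, O) = 2*O*(O + Q) (K(Q, O) = (O + Q)*(2*O) = 2*O*(O + Q))
(K(-3, 4) + 9)*5 = (2*4*(4 - 3) + 9)*5 = (2*4*1 + 9)*5 = (8 + 9)*5 = 17*5 = 85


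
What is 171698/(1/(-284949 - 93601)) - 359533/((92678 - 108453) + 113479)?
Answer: -6350396336301133/97704 ≈ -6.4996e+10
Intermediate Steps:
171698/(1/(-284949 - 93601)) - 359533/((92678 - 108453) + 113479) = 171698/(1/(-378550)) - 359533/(-15775 + 113479) = 171698/(-1/378550) - 359533/97704 = 171698*(-378550) - 359533*1/97704 = -64996277900 - 359533/97704 = -6350396336301133/97704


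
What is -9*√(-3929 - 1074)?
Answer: -9*I*√5003 ≈ -636.59*I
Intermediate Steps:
-9*√(-3929 - 1074) = -9*I*√5003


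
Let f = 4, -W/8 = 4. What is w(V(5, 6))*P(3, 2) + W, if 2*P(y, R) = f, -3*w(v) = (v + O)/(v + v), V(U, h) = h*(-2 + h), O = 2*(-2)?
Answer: -581/18 ≈ -32.278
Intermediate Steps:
W = -32 (W = -8*4 = -32)
O = -4
w(v) = -(-4 + v)/(6*v) (w(v) = -(v - 4)/(3*(v + v)) = -(-4 + v)/(3*(2*v)) = -(-4 + v)*1/(2*v)/3 = -(-4 + v)/(6*v))
P(y, R) = 2 (P(y, R) = (½)*4 = 2)
w(V(5, 6))*P(3, 2) + W = ((4 - 6*(-2 + 6))/(6*((6*(-2 + 6)))))*2 - 32 = ((4 - 6*4)/(6*((6*4))))*2 - 32 = ((⅙)*(4 - 1*24)/24)*2 - 32 = ((⅙)*(1/24)*(4 - 24))*2 - 32 = ((⅙)*(1/24)*(-20))*2 - 32 = -5/36*2 - 32 = -5/18 - 32 = -581/18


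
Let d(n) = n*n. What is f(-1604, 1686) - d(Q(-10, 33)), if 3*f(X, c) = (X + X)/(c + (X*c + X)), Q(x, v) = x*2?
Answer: -1622555596/4056393 ≈ -400.00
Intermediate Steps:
Q(x, v) = 2*x
f(X, c) = 2*X/(3*(X + c + X*c)) (f(X, c) = ((X + X)/(c + (X*c + X)))/3 = ((2*X)/(c + (X + X*c)))/3 = ((2*X)/(X + c + X*c))/3 = (2*X/(X + c + X*c))/3 = 2*X/(3*(X + c + X*c)))
d(n) = n²
f(-1604, 1686) - d(Q(-10, 33)) = (⅔)*(-1604)/(-1604 + 1686 - 1604*1686) - (2*(-10))² = (⅔)*(-1604)/(-1604 + 1686 - 2704344) - 1*(-20)² = (⅔)*(-1604)/(-2704262) - 1*400 = (⅔)*(-1604)*(-1/2704262) - 400 = 1604/4056393 - 400 = -1622555596/4056393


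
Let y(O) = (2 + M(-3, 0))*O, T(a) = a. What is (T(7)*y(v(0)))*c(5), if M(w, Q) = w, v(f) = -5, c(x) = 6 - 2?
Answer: 140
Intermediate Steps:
c(x) = 4
y(O) = -O (y(O) = (2 - 3)*O = -O)
(T(7)*y(v(0)))*c(5) = (7*(-1*(-5)))*4 = (7*5)*4 = 35*4 = 140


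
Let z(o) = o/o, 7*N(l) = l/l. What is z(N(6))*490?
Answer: 490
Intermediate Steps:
N(l) = ⅐ (N(l) = (l/l)/7 = (⅐)*1 = ⅐)
z(o) = 1
z(N(6))*490 = 1*490 = 490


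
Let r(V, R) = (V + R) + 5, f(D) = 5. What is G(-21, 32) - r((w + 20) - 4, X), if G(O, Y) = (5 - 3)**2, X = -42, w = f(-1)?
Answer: 20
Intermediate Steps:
w = 5
G(O, Y) = 4 (G(O, Y) = 2**2 = 4)
r(V, R) = 5 + R + V (r(V, R) = (R + V) + 5 = 5 + R + V)
G(-21, 32) - r((w + 20) - 4, X) = 4 - (5 - 42 + ((5 + 20) - 4)) = 4 - (5 - 42 + (25 - 4)) = 4 - (5 - 42 + 21) = 4 - 1*(-16) = 4 + 16 = 20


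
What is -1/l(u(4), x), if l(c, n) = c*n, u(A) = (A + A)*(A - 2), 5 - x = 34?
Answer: 1/464 ≈ 0.0021552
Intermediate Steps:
x = -29 (x = 5 - 1*34 = 5 - 34 = -29)
u(A) = 2*A*(-2 + A) (u(A) = (2*A)*(-2 + A) = 2*A*(-2 + A))
-1/l(u(4), x) = -1/((2*4*(-2 + 4))*(-29)) = -1/((2*4*2)*(-29)) = -1/(16*(-29)) = -1/(-464) = -1*(-1/464) = 1/464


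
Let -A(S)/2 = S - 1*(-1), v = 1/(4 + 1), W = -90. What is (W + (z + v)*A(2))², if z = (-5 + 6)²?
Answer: 236196/25 ≈ 9447.8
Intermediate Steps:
v = ⅕ (v = 1/5 = ⅕ ≈ 0.20000)
A(S) = -2 - 2*S (A(S) = -2*(S - 1*(-1)) = -2*(S + 1) = -2*(1 + S) = -2 - 2*S)
z = 1 (z = 1² = 1)
(W + (z + v)*A(2))² = (-90 + (1 + ⅕)*(-2 - 2*2))² = (-90 + 6*(-2 - 4)/5)² = (-90 + (6/5)*(-6))² = (-90 - 36/5)² = (-486/5)² = 236196/25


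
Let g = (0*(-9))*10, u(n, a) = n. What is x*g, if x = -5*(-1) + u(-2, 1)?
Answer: 0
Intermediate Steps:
g = 0 (g = 0*10 = 0)
x = 3 (x = -5*(-1) - 2 = 5 - 2 = 3)
x*g = 3*0 = 0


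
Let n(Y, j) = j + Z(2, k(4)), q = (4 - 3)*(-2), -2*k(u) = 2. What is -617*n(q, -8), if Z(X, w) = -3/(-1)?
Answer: 3085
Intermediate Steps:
k(u) = -1 (k(u) = -1/2*2 = -1)
q = -2 (q = 1*(-2) = -2)
Z(X, w) = 3 (Z(X, w) = -3*(-1) = 3)
n(Y, j) = 3 + j (n(Y, j) = j + 3 = 3 + j)
-617*n(q, -8) = -617*(3 - 8) = -617*(-5) = 3085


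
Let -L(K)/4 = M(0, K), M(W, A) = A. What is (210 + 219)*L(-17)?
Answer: 29172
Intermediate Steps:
L(K) = -4*K
(210 + 219)*L(-17) = (210 + 219)*(-4*(-17)) = 429*68 = 29172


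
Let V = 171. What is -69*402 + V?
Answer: -27567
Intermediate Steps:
-69*402 + V = -69*402 + 171 = -27738 + 171 = -27567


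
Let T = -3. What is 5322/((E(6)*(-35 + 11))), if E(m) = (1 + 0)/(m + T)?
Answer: -2661/4 ≈ -665.25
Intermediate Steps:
E(m) = 1/(-3 + m) (E(m) = (1 + 0)/(m - 3) = 1/(-3 + m))
5322/((E(6)*(-35 + 11))) = 5322/(((-35 + 11)/(-3 + 6))) = 5322/((-24/3)) = 5322/(((⅓)*(-24))) = 5322/(-8) = 5322*(-⅛) = -2661/4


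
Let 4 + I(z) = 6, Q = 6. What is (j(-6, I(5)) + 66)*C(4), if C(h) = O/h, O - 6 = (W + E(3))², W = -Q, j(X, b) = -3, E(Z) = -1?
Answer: 3465/4 ≈ 866.25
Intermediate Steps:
I(z) = 2 (I(z) = -4 + 6 = 2)
W = -6 (W = -1*6 = -6)
O = 55 (O = 6 + (-6 - 1)² = 6 + (-7)² = 6 + 49 = 55)
C(h) = 55/h
(j(-6, I(5)) + 66)*C(4) = (-3 + 66)*(55/4) = 63*(55*(¼)) = 63*(55/4) = 3465/4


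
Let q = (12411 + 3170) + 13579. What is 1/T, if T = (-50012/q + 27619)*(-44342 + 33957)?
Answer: -1458/418162424539 ≈ -3.4867e-9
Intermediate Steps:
q = 29160 (q = 15581 + 13579 = 29160)
T = -418162424539/1458 (T = (-50012/29160 + 27619)*(-44342 + 33957) = (-50012*1/29160 + 27619)*(-10385) = (-12503/7290 + 27619)*(-10385) = (201330007/7290)*(-10385) = -418162424539/1458 ≈ -2.8681e+8)
1/T = 1/(-418162424539/1458) = -1458/418162424539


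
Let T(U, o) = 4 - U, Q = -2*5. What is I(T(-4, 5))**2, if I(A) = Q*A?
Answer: 6400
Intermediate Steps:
Q = -10
I(A) = -10*A
I(T(-4, 5))**2 = (-10*(4 - 1*(-4)))**2 = (-10*(4 + 4))**2 = (-10*8)**2 = (-80)**2 = 6400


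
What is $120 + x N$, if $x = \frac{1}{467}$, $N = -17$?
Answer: $\frac{56023}{467} \approx 119.96$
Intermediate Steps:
$x = \frac{1}{467} \approx 0.0021413$
$120 + x N = 120 + \frac{1}{467} \left(-17\right) = 120 - \frac{17}{467} = \frac{56023}{467}$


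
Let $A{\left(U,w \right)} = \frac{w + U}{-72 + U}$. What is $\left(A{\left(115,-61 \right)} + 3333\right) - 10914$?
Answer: $- \frac{325929}{43} \approx -7579.7$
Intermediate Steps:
$A{\left(U,w \right)} = \frac{U + w}{-72 + U}$
$\left(A{\left(115,-61 \right)} + 3333\right) - 10914 = \left(\frac{115 - 61}{-72 + 115} + 3333\right) - 10914 = \left(\frac{1}{43} \cdot 54 + 3333\right) - 10914 = \left(\frac{54}{43} + 3333\right) - 10914 = \frac{143373}{43} - 10914 = - \frac{325929}{43}$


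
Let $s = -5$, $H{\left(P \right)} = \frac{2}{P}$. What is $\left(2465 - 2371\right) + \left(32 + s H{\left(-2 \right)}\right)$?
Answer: $131$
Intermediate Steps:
$\left(2465 - 2371\right) + \left(32 + s H{\left(-2 \right)}\right) = \left(2465 - 2371\right) + \left(32 - 5 \frac{2}{-2}\right) = \left(2465 - 2371\right) + \left(32 - 5 \cdot 2 \left(- \frac{1}{2}\right)\right) = 94 + \left(32 - -5\right) = 94 + \left(32 + 5\right) = 94 + 37 = 131$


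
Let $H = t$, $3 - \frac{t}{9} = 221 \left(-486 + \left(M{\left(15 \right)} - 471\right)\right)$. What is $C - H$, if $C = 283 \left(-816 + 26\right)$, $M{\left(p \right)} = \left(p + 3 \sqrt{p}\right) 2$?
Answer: $-2067400 + 11934 \sqrt{15} \approx -2.0212 \cdot 10^{6}$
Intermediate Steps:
$M{\left(p \right)} = 2 p + 6 \sqrt{p}$
$C = -223570$ ($C = 283 \left(-790\right) = -223570$)
$t = 1843830 - 11934 \sqrt{15}$ ($t = 27 - 9 \cdot 221 \left(-486 - \left(441 - 6 \sqrt{15}\right)\right) = 27 - 9 \cdot 221 \left(-927 + 6 \sqrt{15}\right) = 27 - 9 \left(-204867 + 1326 \sqrt{15}\right) = 27 + \left(1843803 - 11934 \sqrt{15}\right) = 1843830 - 11934 \sqrt{15} \approx 1.7976 \cdot 10^{6}$)
$H = 1843830 - 11934 \sqrt{15} \approx 1.7976 \cdot 10^{6}$
$C - H = -223570 - \left(1843830 - 11934 \sqrt{15}\right) = -2067400 + 11934 \sqrt{15}$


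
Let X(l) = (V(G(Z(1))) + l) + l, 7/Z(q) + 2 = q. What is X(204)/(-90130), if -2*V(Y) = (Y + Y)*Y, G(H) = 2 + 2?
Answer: -196/45065 ≈ -0.0043493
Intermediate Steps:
Z(q) = 7/(-2 + q)
G(H) = 4
V(Y) = -Y² (V(Y) = -(Y + Y)*Y/2 = -2*Y*Y/2 = -Y²)
X(l) = -16 + 2*l (X(l) = (-1*4² + l) + l = (-1*16 + l) + l = (-16 + l) + l = -16 + 2*l)
X(204)/(-90130) = (-16 + 2*204)/(-90130) = (-16 + 408)*(-1/90130) = 392*(-1/90130) = -196/45065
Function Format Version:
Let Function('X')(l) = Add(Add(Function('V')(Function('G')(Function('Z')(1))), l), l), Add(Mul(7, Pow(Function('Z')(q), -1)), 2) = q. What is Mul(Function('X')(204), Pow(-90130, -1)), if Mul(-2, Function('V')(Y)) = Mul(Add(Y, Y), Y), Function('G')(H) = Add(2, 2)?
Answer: Rational(-196, 45065) ≈ -0.0043493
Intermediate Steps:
Function('Z')(q) = Mul(7, Pow(Add(-2, q), -1))
Function('G')(H) = 4
Function('V')(Y) = Mul(-1, Pow(Y, 2)) (Function('V')(Y) = Mul(Rational(-1, 2), Mul(Add(Y, Y), Y)) = Mul(Rational(-1, 2), Mul(Mul(2, Y), Y)) = Mul(Rational(-1, 2), Mul(2, Pow(Y, 2))) = Mul(-1, Pow(Y, 2)))
Function('X')(l) = Add(-16, Mul(2, l)) (Function('X')(l) = Add(Add(Mul(-1, Pow(4, 2)), l), l) = Add(Add(Mul(-1, 16), l), l) = Add(Add(-16, l), l) = Add(-16, Mul(2, l)))
Mul(Function('X')(204), Pow(-90130, -1)) = Mul(Add(-16, Mul(2, 204)), Pow(-90130, -1)) = Mul(Add(-16, 408), Rational(-1, 90130)) = Mul(392, Rational(-1, 90130)) = Rational(-196, 45065)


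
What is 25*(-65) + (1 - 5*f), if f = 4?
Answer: -1644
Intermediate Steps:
25*(-65) + (1 - 5*f) = 25*(-65) + (1 - 5*4) = -1625 + (1 - 20) = -1625 - 19 = -1644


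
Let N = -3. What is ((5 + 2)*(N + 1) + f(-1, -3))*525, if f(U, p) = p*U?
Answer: -5775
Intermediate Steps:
f(U, p) = U*p
((5 + 2)*(N + 1) + f(-1, -3))*525 = ((5 + 2)*(-3 + 1) - 1*(-3))*525 = (7*(-2) + 3)*525 = (-14 + 3)*525 = -11*525 = -5775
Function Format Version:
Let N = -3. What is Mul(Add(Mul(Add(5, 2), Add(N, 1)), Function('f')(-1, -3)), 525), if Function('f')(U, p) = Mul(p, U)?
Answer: -5775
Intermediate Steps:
Function('f')(U, p) = Mul(U, p)
Mul(Add(Mul(Add(5, 2), Add(N, 1)), Function('f')(-1, -3)), 525) = Mul(Add(Mul(Add(5, 2), Add(-3, 1)), Mul(-1, -3)), 525) = Mul(Add(Mul(7, -2), 3), 525) = Mul(Add(-14, 3), 525) = Mul(-11, 525) = -5775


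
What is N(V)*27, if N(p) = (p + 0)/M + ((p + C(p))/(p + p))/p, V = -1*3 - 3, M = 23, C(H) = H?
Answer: -531/46 ≈ -11.543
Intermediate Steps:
V = -6 (V = -3 - 3 = -6)
N(p) = 1/p + p/23 (N(p) = (p + 0)/23 + ((p + p)/(p + p))/p = p*(1/23) + ((2*p)/((2*p)))/p = p/23 + ((2*p)*(1/(2*p)))/p = p/23 + 1/p = 1/p + p/23)
N(V)*27 = (1/(-6) + (1/23)*(-6))*27 = (-⅙ - 6/23)*27 = -59/138*27 = -531/46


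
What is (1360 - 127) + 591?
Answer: 1824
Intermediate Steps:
(1360 - 127) + 591 = 1233 + 591 = 1824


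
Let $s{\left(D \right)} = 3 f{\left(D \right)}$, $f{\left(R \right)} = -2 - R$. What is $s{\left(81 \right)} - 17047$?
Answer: $-17296$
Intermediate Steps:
$s{\left(D \right)} = -6 - 3 D$ ($s{\left(D \right)} = 3 \left(-2 - D\right) = -6 - 3 D$)
$s{\left(81 \right)} - 17047 = \left(-6 - 243\right) - 17047 = -249 - 17047 = -17296$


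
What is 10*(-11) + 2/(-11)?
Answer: -1212/11 ≈ -110.18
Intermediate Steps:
10*(-11) + 2/(-11) = -110 + 2*(-1/11) = -110 - 2/11 = -1212/11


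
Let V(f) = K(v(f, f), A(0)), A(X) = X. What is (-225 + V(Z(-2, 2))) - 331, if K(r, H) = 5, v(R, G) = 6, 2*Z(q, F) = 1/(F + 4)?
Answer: -551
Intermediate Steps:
Z(q, F) = 1/(2*(4 + F)) (Z(q, F) = 1/(2*(F + 4)) = 1/(2*(4 + F)))
V(f) = 5
(-225 + V(Z(-2, 2))) - 331 = (-225 + 5) - 331 = -220 - 331 = -551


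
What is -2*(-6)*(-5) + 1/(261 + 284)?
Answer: -32699/545 ≈ -59.998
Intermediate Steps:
-2*(-6)*(-5) + 1/(261 + 284) = 12*(-5) + 1/545 = -60 + 1/545 = -32699/545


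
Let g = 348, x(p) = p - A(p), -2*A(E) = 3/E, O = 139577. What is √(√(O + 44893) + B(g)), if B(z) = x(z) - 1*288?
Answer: √(807418 + 13456*√184470)/116 ≈ 22.125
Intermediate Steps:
A(E) = -3/(2*E)
x(p) = p + 3/(2*p) (x(p) = p - (-3)/(2*p) = p + 3/(2*p))
B(z) = -288 + z + 3/(2*z) (B(z) = (z + 3/(2*z)) - 1*288 = (z + 3/(2*z)) - 288 = -288 + z + 3/(2*z))
√(√(O + 44893) + B(g)) = √(√(139577 + 44893) + (-288 + 348 + (3/2)/348)) = √(√184470 + (-288 + 348 + (3/2)*(1/348))) = √(√184470 + (-288 + 348 + 1/232)) = √(√184470 + 13921/232) = √(13921/232 + √184470)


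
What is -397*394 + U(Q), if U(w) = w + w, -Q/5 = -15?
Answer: -156268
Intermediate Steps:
Q = 75 (Q = -5*(-15) = 75)
U(w) = 2*w
-397*394 + U(Q) = -397*394 + 2*75 = -156418 + 150 = -156268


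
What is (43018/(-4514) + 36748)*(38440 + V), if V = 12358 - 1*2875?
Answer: 3973714154021/2257 ≈ 1.7606e+9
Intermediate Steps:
V = 9483 (V = 12358 - 2875 = 9483)
(43018/(-4514) + 36748)*(38440 + V) = (43018/(-4514) + 36748)*(38440 + 9483) = (43018*(-1/4514) + 36748)*47923 = (-21509/2257 + 36748)*47923 = (82918727/2257)*47923 = 3973714154021/2257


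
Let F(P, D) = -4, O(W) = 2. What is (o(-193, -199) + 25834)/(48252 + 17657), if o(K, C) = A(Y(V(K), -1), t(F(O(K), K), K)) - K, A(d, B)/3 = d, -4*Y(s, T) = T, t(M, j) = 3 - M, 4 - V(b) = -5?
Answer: 104111/263636 ≈ 0.39490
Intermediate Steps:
V(b) = 9 (V(b) = 4 - 1*(-5) = 4 + 5 = 9)
Y(s, T) = -T/4
A(d, B) = 3*d
o(K, C) = 3/4 - K (o(K, C) = 3*(-1/4*(-1)) - K = 3*(1/4) - K = 3/4 - K)
(o(-193, -199) + 25834)/(48252 + 17657) = ((3/4 - 1*(-193)) + 25834)/(48252 + 17657) = ((3/4 + 193) + 25834)/65909 = (775/4 + 25834)*(1/65909) = (104111/4)*(1/65909) = 104111/263636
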